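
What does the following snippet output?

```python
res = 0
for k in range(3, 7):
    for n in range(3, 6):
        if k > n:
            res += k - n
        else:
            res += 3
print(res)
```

28

k=3,n=3: not 3>3, res = 0+3 = 3
k=3,n=4: not 3>4, res = 3+3 = 6
k=3,n=5: not 3>5, res = 6+3 = 9
k=4,n=3: 4>3, res = 9+1 = 10
k=4,n=4: not 4>4, res = 10+3 = 13
k=4,n=5: not 4>5, res = 13+3 = 16
k=5,n=3: 5>3, res = 16+2 = 18
k=5,n=4: 5>4, res = 18+1 = 19
k=5,n=5: not 5>5, res = 19+3 = 22
k=6,n=3: 6>3, res = 22+3 = 25
k=6,n=4: 6>4, res = 25+2 = 27
k=6,n=5: 6>5, res = 27+1 = 28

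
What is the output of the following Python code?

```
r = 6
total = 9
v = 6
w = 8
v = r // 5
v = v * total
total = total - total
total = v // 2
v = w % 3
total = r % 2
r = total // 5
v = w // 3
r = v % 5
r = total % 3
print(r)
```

v = 6//5 = 1
v = 1*9 = 9
total = 9-9 = 0
total = 9//2 = 4
v = 8%3 = 2
total = 6%2 = 0
r = 0//5 = 0
v = 8//3 = 2
r = 2%5 = 2
r = 0%3 = 0

0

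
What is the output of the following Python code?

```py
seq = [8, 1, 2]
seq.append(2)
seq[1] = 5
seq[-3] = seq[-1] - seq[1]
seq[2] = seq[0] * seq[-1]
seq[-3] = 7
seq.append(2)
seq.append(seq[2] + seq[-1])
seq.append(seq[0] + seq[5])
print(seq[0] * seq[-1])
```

append 2 → [8, 1, 2, 2]
seq[1] = 5 → [8, 5, 2, 2]
seq[-3] = seq[-1]-seq[1] = 2-5 = -3 → [8, -3, 2, 2]
seq[2] = seq[0]*seq[-1] = 8*2 = 16 → [8, -3, 16, 2]
seq[-3] = 7 → [8, 7, 16, 2]
append 2 → [8, 7, 16, 2, 2]
append seq[2]+seq[-1] = 16+2 = 18 → [8, 7, 16, 2, 2, 18]
append seq[0]+seq[5] = 8+18 = 26 → [8, 7, 16, 2, 2, 18, 26]
seq[0]*seq[-1] = 8*26 = 208

208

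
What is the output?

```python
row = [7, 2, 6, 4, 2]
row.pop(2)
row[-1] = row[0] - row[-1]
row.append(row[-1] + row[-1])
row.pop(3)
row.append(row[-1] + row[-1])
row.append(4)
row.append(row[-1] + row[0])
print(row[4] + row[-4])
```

pop(2) removes 6 → [7, 2, 4, 2]
row[-1] = row[0]-row[-1] = 7-2 = 5 → [7, 2, 4, 5]
append row[-1]+row[-1] = 5+5 = 10 → [7, 2, 4, 5, 10]
pop(3) removes 5 → [7, 2, 4, 10]
append row[-1]+row[-1] = 10+10 = 20 → [7, 2, 4, 10, 20]
append 4 → [7, 2, 4, 10, 20, 4]
append row[-1]+row[0] = 4+7 = 11 → [7, 2, 4, 10, 20, 4, 11]
row[4]+row[-4] = 20+10 = 30

30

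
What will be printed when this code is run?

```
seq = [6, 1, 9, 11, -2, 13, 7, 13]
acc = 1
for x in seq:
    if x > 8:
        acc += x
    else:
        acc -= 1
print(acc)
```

43

x=6: not >8, acc = 1-1 = 0
x=1: not >8, acc = 0-1 = -1
x=9: >8, acc = (-1)+9 = 8
x=11: >8, acc = 8+11 = 19
x=-2: not >8, acc = 19-1 = 18
x=13: >8, acc = 18+13 = 31
x=7: not >8, acc = 31-1 = 30
x=13: >8, acc = 30+13 = 43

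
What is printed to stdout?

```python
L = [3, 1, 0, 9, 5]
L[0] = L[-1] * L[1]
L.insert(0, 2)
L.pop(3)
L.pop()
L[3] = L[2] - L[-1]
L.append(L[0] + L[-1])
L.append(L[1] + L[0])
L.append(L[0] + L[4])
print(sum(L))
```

-3

L[0] = L[-1]*L[1] = 5*1 = 5 → [5, 1, 0, 9, 5]
insert 2 at 0 → [2, 5, 1, 0, 9, 5]
pop(3) removes 0 → [2, 5, 1, 9, 5]
pop() removes 5 → [2, 5, 1, 9]
L[3] = L[2]-L[-1] = 1-9 = -8 → [2, 5, 1, -8]
append L[0]+L[-1] = 2+(-8) = -6 → [2, 5, 1, -8, -6]
append L[1]+L[0] = 5+2 = 7 → [2, 5, 1, -8, -6, 7]
append L[0]+L[4] = 2+(-6) = -4 → [2, 5, 1, -8, -6, 7, -4]
sum = -3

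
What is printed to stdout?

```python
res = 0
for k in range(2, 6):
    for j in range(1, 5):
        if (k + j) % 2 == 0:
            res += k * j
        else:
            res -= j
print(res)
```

k=2,j=1: odd sum, res = 0-1 = -1
k=2,j=2: even sum, res = (-1)+4 = 3
k=2,j=3: odd sum, res = 3-3 = 0
k=2,j=4: even sum, res = 0+8 = 8
k=3,j=1: even sum, res = 8+3 = 11
k=3,j=2: odd sum, res = 11-2 = 9
k=3,j=3: even sum, res = 9+9 = 18
k=3,j=4: odd sum, res = 18-4 = 14
k=4,j=1: odd sum, res = 14-1 = 13
k=4,j=2: even sum, res = 13+8 = 21
k=4,j=3: odd sum, res = 21-3 = 18
k=4,j=4: even sum, res = 18+16 = 34
k=5,j=1: even sum, res = 34+5 = 39
k=5,j=2: odd sum, res = 39-2 = 37
k=5,j=3: even sum, res = 37+15 = 52
k=5,j=4: odd sum, res = 52-4 = 48

48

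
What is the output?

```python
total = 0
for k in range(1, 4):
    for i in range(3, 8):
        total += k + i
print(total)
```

k=1,i=3: total = 0+4 = 4
k=1,i=4: total = 4+5 = 9
k=1,i=5: total = 9+6 = 15
k=1,i=6: total = 15+7 = 22
k=1,i=7: total = 22+8 = 30
k=2,i=3: total = 30+5 = 35
k=2,i=4: total = 35+6 = 41
k=2,i=5: total = 41+7 = 48
k=2,i=6: total = 48+8 = 56
k=2,i=7: total = 56+9 = 65
k=3,i=3: total = 65+6 = 71
k=3,i=4: total = 71+7 = 78
k=3,i=5: total = 78+8 = 86
k=3,i=6: total = 86+9 = 95
k=3,i=7: total = 95+10 = 105

105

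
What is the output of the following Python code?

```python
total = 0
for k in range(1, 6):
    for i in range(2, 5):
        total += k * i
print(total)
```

135

k=1,i=2: total = 0+2 = 2
k=1,i=3: total = 2+3 = 5
k=1,i=4: total = 5+4 = 9
k=2,i=2: total = 9+4 = 13
k=2,i=3: total = 13+6 = 19
k=2,i=4: total = 19+8 = 27
k=3,i=2: total = 27+6 = 33
k=3,i=3: total = 33+9 = 42
k=3,i=4: total = 42+12 = 54
k=4,i=2: total = 54+8 = 62
k=4,i=3: total = 62+12 = 74
k=4,i=4: total = 74+16 = 90
k=5,i=2: total = 90+10 = 100
k=5,i=3: total = 100+15 = 115
k=5,i=4: total = 115+20 = 135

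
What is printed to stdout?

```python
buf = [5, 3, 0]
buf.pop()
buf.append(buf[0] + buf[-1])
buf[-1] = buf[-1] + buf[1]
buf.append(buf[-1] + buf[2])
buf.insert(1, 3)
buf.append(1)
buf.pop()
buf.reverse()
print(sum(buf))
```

44

pop() removes 0 → [5, 3]
append buf[0]+buf[-1] = 5+3 = 8 → [5, 3, 8]
buf[-1] = buf[-1]+buf[1] = 8+3 = 11 → [5, 3, 11]
append buf[-1]+buf[2] = 11+11 = 22 → [5, 3, 11, 22]
insert 3 at 1 → [5, 3, 3, 11, 22]
append 1 → [5, 3, 3, 11, 22, 1]
pop() removes 1 → [5, 3, 3, 11, 22]
reverse → [22, 11, 3, 3, 5]
sum = 44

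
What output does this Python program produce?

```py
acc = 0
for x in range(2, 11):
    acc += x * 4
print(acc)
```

216

x=2: acc = 0+2*4 = 8
x=3: acc = 8+3*4 = 20
x=4: acc = 20+4*4 = 36
x=5: acc = 36+5*4 = 56
x=6: acc = 56+6*4 = 80
x=7: acc = 80+7*4 = 108
x=8: acc = 108+8*4 = 140
x=9: acc = 140+9*4 = 176
x=10: acc = 176+10*4 = 216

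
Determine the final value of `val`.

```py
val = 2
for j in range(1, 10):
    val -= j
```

j=1: val = 2-1 = 1
j=2: val = 1-2 = -1
j=3: val = (-1)-3 = -4
j=4: val = (-4)-4 = -8
j=5: val = (-8)-5 = -13
j=6: val = (-13)-6 = -19
j=7: val = (-19)-7 = -26
j=8: val = (-26)-8 = -34
j=9: val = (-34)-9 = -43

-43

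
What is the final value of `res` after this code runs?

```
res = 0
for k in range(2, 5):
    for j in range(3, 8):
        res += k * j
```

225

k=2,j=3: res = 0+6 = 6
k=2,j=4: res = 6+8 = 14
k=2,j=5: res = 14+10 = 24
k=2,j=6: res = 24+12 = 36
k=2,j=7: res = 36+14 = 50
k=3,j=3: res = 50+9 = 59
k=3,j=4: res = 59+12 = 71
k=3,j=5: res = 71+15 = 86
k=3,j=6: res = 86+18 = 104
k=3,j=7: res = 104+21 = 125
k=4,j=3: res = 125+12 = 137
k=4,j=4: res = 137+16 = 153
k=4,j=5: res = 153+20 = 173
k=4,j=6: res = 173+24 = 197
k=4,j=7: res = 197+28 = 225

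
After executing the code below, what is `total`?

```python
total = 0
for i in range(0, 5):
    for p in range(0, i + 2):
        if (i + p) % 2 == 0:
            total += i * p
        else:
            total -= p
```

19

i=0,p=0: even sum, total = 0+0 = 0
i=0,p=1: odd sum, total = 0-1 = -1
i=1,p=0: odd sum, total = (-1)-0 = -1
i=1,p=1: even sum, total = (-1)+1 = 0
i=1,p=2: odd sum, total = 0-2 = -2
i=2,p=0: even sum, total = (-2)+0 = -2
i=2,p=1: odd sum, total = (-2)-1 = -3
i=2,p=2: even sum, total = (-3)+4 = 1
i=2,p=3: odd sum, total = 1-3 = -2
i=3,p=0: odd sum, total = (-2)-0 = -2
i=3,p=1: even sum, total = (-2)+3 = 1
i=3,p=2: odd sum, total = 1-2 = -1
i=3,p=3: even sum, total = (-1)+9 = 8
i=3,p=4: odd sum, total = 8-4 = 4
i=4,p=0: even sum, total = 4+0 = 4
i=4,p=1: odd sum, total = 4-1 = 3
i=4,p=2: even sum, total = 3+8 = 11
i=4,p=3: odd sum, total = 11-3 = 8
i=4,p=4: even sum, total = 8+16 = 24
i=4,p=5: odd sum, total = 24-5 = 19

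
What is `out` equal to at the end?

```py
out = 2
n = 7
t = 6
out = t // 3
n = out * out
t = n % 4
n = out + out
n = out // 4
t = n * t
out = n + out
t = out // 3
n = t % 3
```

out = 6//3 = 2
n = 2*2 = 4
t = 4%4 = 0
n = 2+2 = 4
n = 2//4 = 0
t = 0*0 = 0
out = 0+2 = 2
t = 2//3 = 0
n = 0%3 = 0

2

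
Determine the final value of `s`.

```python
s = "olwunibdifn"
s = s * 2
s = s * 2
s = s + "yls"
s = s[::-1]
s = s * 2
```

repeat ×2 → 'olwunibdifnolwunibdifn'
repeat ×2 → 'olwunibdifnolwunibdifnolwunibdifnolwunibdifn'
+ 'yls' → 'olwunibdifnolwunibdifnolwunibdifnolwunibdifnyls'
reverse → 'slynfidbinuwlonfidbinuwlonfidbinuwlonfidbinuwlo'
repeat ×2 → 'slynfidbinuwlonfidbinuwlonfidbinuwlonfidbinuwloslynfidbinuwlonfidbinuwlonfidbinuwlonfidbinuwlo'

'slynfidbinuwlonfidbinuwlonfidbinuwlonfidbinuwloslynfidbinuwlonfidbinuwlonfidbinuwlonfidbinuwlo'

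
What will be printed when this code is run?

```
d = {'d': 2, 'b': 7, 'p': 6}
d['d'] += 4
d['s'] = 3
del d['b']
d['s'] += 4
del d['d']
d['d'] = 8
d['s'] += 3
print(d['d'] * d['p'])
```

48

d['d'] = 2+4 = 6 → {'d': 6, 'b': 7, 'p': 6}
d['s'] = 3 → {'d': 6, 'b': 7, 'p': 6, 's': 3}
del 'b' → {'d': 6, 'p': 6, 's': 3}
d['s'] = 3+4 = 7 → {'d': 6, 'p': 6, 's': 7}
del 'd' → {'p': 6, 's': 7}
d['d'] = 8 → {'p': 6, 's': 7, 'd': 8}
d['s'] = 7+3 = 10 → {'p': 6, 's': 10, 'd': 8}
d['d']*d['p'] = 8*6 = 48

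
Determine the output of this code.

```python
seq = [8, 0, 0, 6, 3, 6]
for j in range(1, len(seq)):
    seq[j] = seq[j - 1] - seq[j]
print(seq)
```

j=1: seq[1] = 8-0 = 8 → [8, 8, 0, 6, 3, 6]
j=2: seq[2] = 8-0 = 8 → [8, 8, 8, 6, 3, 6]
j=3: seq[3] = 8-6 = 2 → [8, 8, 8, 2, 3, 6]
j=4: seq[4] = 2-3 = -1 → [8, 8, 8, 2, -1, 6]
j=5: seq[5] = (-1)-6 = -7 → [8, 8, 8, 2, -1, -7]

[8, 8, 8, 2, -1, -7]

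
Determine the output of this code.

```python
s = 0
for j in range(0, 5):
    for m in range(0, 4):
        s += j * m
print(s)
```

j=0,m=0: s = 0+0 = 0
j=0,m=1: s = 0+0 = 0
j=0,m=2: s = 0+0 = 0
j=0,m=3: s = 0+0 = 0
j=1,m=0: s = 0+0 = 0
j=1,m=1: s = 0+1 = 1
j=1,m=2: s = 1+2 = 3
j=1,m=3: s = 3+3 = 6
j=2,m=0: s = 6+0 = 6
j=2,m=1: s = 6+2 = 8
j=2,m=2: s = 8+4 = 12
j=2,m=3: s = 12+6 = 18
j=3,m=0: s = 18+0 = 18
j=3,m=1: s = 18+3 = 21
j=3,m=2: s = 21+6 = 27
j=3,m=3: s = 27+9 = 36
j=4,m=0: s = 36+0 = 36
j=4,m=1: s = 36+4 = 40
j=4,m=2: s = 40+8 = 48
j=4,m=3: s = 48+12 = 60

60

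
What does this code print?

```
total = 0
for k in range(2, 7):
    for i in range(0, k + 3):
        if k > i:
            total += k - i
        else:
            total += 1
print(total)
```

k=2,i=0: 2>0, total = 0+2 = 2
k=2,i=1: 2>1, total = 2+1 = 3
k=2,i=2: not 2>2, total = 3+1 = 4
k=2,i=3: not 2>3, total = 4+1 = 5
k=2,i=4: not 2>4, total = 5+1 = 6
k=3,i=0: 3>0, total = 6+3 = 9
k=3,i=1: 3>1, total = 9+2 = 11
k=3,i=2: 3>2, total = 11+1 = 12
k=3,i=3: not 3>3, total = 12+1 = 13
k=3,i=4: not 3>4, total = 13+1 = 14
k=3,i=5: not 3>5, total = 14+1 = 15
k=4,i=0: 4>0, total = 15+4 = 19
k=4,i=1: 4>1, total = 19+3 = 22
k=4,i=2: 4>2, total = 22+2 = 24
k=4,i=3: 4>3, total = 24+1 = 25
k=4,i=4: not 4>4, total = 25+1 = 26
k=4,i=5: not 4>5, total = 26+1 = 27
k=4,i=6: not 4>6, total = 27+1 = 28
k=5,i=0: 5>0, total = 28+5 = 33
k=5,i=1: 5>1, total = 33+4 = 37
k=5,i=2: 5>2, total = 37+3 = 40
k=5,i=3: 5>3, total = 40+2 = 42
k=5,i=4: 5>4, total = 42+1 = 43
k=5,i=5: not 5>5, total = 43+1 = 44
k=5,i=6: not 5>6, total = 44+1 = 45
k=5,i=7: not 5>7, total = 45+1 = 46
k=6,i=0: 6>0, total = 46+6 = 52
k=6,i=1: 6>1, total = 52+5 = 57
k=6,i=2: 6>2, total = 57+4 = 61
k=6,i=3: 6>3, total = 61+3 = 64
k=6,i=4: 6>4, total = 64+2 = 66
k=6,i=5: 6>5, total = 66+1 = 67
k=6,i=6: not 6>6, total = 67+1 = 68
k=6,i=7: not 6>7, total = 68+1 = 69
k=6,i=8: not 6>8, total = 69+1 = 70

70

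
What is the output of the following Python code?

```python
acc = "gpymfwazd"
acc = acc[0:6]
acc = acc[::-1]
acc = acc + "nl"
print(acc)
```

wfmypgnl

slice [0:6] → 'gpymfw'
reverse → 'wfmypg'
+ 'nl' → 'wfmypgnl'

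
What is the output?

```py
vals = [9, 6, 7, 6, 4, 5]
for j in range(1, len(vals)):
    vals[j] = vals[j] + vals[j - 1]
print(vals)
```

j=1: vals[1] = 6+9 = 15 → [9, 15, 7, 6, 4, 5]
j=2: vals[2] = 7+15 = 22 → [9, 15, 22, 6, 4, 5]
j=3: vals[3] = 6+22 = 28 → [9, 15, 22, 28, 4, 5]
j=4: vals[4] = 4+28 = 32 → [9, 15, 22, 28, 32, 5]
j=5: vals[5] = 5+32 = 37 → [9, 15, 22, 28, 32, 37]

[9, 15, 22, 28, 32, 37]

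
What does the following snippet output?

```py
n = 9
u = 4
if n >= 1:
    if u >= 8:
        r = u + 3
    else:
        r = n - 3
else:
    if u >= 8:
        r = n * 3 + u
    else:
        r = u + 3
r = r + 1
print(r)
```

n=9, u=4
n >= 1 is True; u >= 8 is False
→ r = n - 3 = 6
r = 6+1 = 7

7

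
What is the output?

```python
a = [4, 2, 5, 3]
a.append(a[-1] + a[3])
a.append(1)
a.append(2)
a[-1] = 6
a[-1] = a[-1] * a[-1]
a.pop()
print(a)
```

[4, 2, 5, 3, 6, 1]

append a[-1]+a[3] = 3+3 = 6 → [4, 2, 5, 3, 6]
append 1 → [4, 2, 5, 3, 6, 1]
append 2 → [4, 2, 5, 3, 6, 1, 2]
a[-1] = 6 → [4, 2, 5, 3, 6, 1, 6]
a[-1] = a[-1]*a[-1] = 6*6 = 36 → [4, 2, 5, 3, 6, 1, 36]
pop() removes 36 → [4, 2, 5, 3, 6, 1]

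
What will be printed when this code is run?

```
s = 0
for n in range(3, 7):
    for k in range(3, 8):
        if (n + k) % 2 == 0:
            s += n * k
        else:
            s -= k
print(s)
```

170

n=3,k=3: even sum, s = 0+9 = 9
n=3,k=4: odd sum, s = 9-4 = 5
n=3,k=5: even sum, s = 5+15 = 20
n=3,k=6: odd sum, s = 20-6 = 14
n=3,k=7: even sum, s = 14+21 = 35
n=4,k=3: odd sum, s = 35-3 = 32
n=4,k=4: even sum, s = 32+16 = 48
n=4,k=5: odd sum, s = 48-5 = 43
n=4,k=6: even sum, s = 43+24 = 67
n=4,k=7: odd sum, s = 67-7 = 60
n=5,k=3: even sum, s = 60+15 = 75
n=5,k=4: odd sum, s = 75-4 = 71
n=5,k=5: even sum, s = 71+25 = 96
n=5,k=6: odd sum, s = 96-6 = 90
n=5,k=7: even sum, s = 90+35 = 125
n=6,k=3: odd sum, s = 125-3 = 122
n=6,k=4: even sum, s = 122+24 = 146
n=6,k=5: odd sum, s = 146-5 = 141
n=6,k=6: even sum, s = 141+36 = 177
n=6,k=7: odd sum, s = 177-7 = 170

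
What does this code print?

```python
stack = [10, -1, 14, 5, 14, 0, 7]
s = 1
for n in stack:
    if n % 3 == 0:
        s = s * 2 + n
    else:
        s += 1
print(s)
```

13

n=10: not %3==0, s = 1+1 = 2
n=-1: not %3==0, s = 2+1 = 3
n=14: not %3==0, s = 3+1 = 4
n=5: not %3==0, s = 4+1 = 5
n=14: not %3==0, s = 5+1 = 6
n=0: %3==0, s = 6*2+0 = 12
n=7: not %3==0, s = 12+1 = 13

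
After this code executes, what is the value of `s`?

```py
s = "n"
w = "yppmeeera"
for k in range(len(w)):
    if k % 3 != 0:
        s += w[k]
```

'nppeera'

k=0: skip
k=1: add 'p' → 'np'
k=2: add 'p' → 'npp'
k=3: skip
k=4: add 'e' → 'nppe'
k=5: add 'e' → 'nppee'
k=6: skip
k=7: add 'r' → 'nppeer'
k=8: add 'a' → 'nppeera'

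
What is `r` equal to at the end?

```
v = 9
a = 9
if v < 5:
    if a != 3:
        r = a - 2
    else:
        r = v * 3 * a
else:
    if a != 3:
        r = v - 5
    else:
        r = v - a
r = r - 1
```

3

v=9, a=9
v < 5 is False; a != 3 is True
→ r = v - 5 = 4
r = 4-1 = 3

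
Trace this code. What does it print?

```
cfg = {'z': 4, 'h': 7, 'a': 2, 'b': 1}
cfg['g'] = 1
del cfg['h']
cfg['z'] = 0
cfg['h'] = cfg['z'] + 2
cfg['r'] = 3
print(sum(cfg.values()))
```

cfg['g'] = 1 → {'z': 4, 'h': 7, 'a': 2, 'b': 1, 'g': 1}
del 'h' → {'z': 4, 'a': 2, 'b': 1, 'g': 1}
cfg['z'] = 0 → {'z': 0, 'a': 2, 'b': 1, 'g': 1}
cfg['h'] = cfg['z']+2 = 2 → {'z': 0, 'a': 2, 'b': 1, 'g': 1, 'h': 2}
cfg['r'] = 3 → {'z': 0, 'a': 2, 'b': 1, 'g': 1, 'h': 2, 'r': 3}
sum of values = 9

9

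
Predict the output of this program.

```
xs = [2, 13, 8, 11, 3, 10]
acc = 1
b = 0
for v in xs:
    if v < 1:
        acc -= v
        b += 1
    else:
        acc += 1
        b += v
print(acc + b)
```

54

v=2: not <1, acc = 1+1 = 2; b=2
v=13: not <1, acc = 2+1 = 3; b=15
v=8: not <1, acc = 3+1 = 4; b=23
v=11: not <1, acc = 4+1 = 5; b=34
v=3: not <1, acc = 5+1 = 6; b=37
v=10: not <1, acc = 6+1 = 7; b=47
acc+b = 7+47 = 54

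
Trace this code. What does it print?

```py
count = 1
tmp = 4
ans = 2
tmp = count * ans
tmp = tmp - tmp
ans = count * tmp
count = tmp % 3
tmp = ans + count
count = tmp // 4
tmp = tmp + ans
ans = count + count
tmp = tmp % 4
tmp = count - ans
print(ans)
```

tmp = 1*2 = 2
tmp = 2-2 = 0
ans = 1*0 = 0
count = 0%3 = 0
tmp = 0+0 = 0
count = 0//4 = 0
tmp = 0+0 = 0
ans = 0+0 = 0
tmp = 0%4 = 0
tmp = 0-0 = 0

0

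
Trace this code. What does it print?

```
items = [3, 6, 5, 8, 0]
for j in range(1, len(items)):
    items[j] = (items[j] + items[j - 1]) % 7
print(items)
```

[3, 2, 0, 1, 1]

j=1: items[1] = (6+3)%7 = 2 → [3, 2, 5, 8, 0]
j=2: items[2] = (5+2)%7 = 0 → [3, 2, 0, 8, 0]
j=3: items[3] = (8+0)%7 = 1 → [3, 2, 0, 1, 0]
j=4: items[4] = (0+1)%7 = 1 → [3, 2, 0, 1, 1]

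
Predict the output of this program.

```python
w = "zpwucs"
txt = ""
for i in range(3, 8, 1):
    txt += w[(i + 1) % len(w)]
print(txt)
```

cszpw

i=3: add w[4]='c' → 'c'
i=4: add w[5]='s' → 'cs'
i=5: add w[0]='z' → 'csz'
i=6: add w[1]='p' → 'cszp'
i=7: add w[2]='w' → 'cszpw'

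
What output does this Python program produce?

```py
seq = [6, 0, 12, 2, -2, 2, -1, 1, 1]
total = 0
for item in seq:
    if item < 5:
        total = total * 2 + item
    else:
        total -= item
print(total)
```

-1489

item=6: not <5, total = 0-6 = -6
item=0: <5, total = (-6)*2+0 = -12
item=12: not <5, total = (-12)-12 = -24
item=2: <5, total = (-24)*2+2 = -46
item=-2: <5, total = (-46)*2+(-2) = -94
item=2: <5, total = (-94)*2+2 = -186
item=-1: <5, total = (-186)*2+(-1) = -373
item=1: <5, total = (-373)*2+1 = -745
item=1: <5, total = (-745)*2+1 = -1489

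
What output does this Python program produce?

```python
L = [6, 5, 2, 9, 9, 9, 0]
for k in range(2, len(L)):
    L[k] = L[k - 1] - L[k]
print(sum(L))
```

k=2: L[2] = 5-2 = 3 → [6, 5, 3, 9, 9, 9, 0]
k=3: L[3] = 3-9 = -6 → [6, 5, 3, -6, 9, 9, 0]
k=4: L[4] = (-6)-9 = -15 → [6, 5, 3, -6, -15, 9, 0]
k=5: L[5] = (-15)-9 = -24 → [6, 5, 3, -6, -15, -24, 0]
k=6: L[6] = (-24)-0 = -24 → [6, 5, 3, -6, -15, -24, -24]
sum = -55

-55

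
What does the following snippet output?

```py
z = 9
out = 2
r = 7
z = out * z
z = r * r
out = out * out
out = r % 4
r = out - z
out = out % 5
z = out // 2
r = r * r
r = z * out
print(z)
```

z = 2*9 = 18
z = 7*7 = 49
out = 2*2 = 4
out = 7%4 = 3
r = 3-49 = -46
out = 3%5 = 3
z = 3//2 = 1
r = (-46)*(-46) = 2116
r = 1*3 = 3

1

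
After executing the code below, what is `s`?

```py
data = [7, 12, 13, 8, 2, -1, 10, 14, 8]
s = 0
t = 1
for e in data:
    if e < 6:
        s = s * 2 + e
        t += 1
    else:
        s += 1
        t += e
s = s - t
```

e=7: not <6, s = 0+1 = 1; t=8
e=12: not <6, s = 1+1 = 2; t=20
e=13: not <6, s = 2+1 = 3; t=33
e=8: not <6, s = 3+1 = 4; t=41
e=2: <6, s = 4*2+2 = 10; t=42
e=-1: <6, s = 10*2+(-1) = 19; t=43
e=10: not <6, s = 19+1 = 20; t=53
e=14: not <6, s = 20+1 = 21; t=67
e=8: not <6, s = 21+1 = 22; t=75
s-t = 22-75 = -53

-53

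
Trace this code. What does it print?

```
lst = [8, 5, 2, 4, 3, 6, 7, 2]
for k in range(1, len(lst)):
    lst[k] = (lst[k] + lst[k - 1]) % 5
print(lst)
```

[8, 3, 0, 4, 2, 3, 0, 2]

k=1: lst[1] = (5+8)%5 = 3 → [8, 3, 2, 4, 3, 6, 7, 2]
k=2: lst[2] = (2+3)%5 = 0 → [8, 3, 0, 4, 3, 6, 7, 2]
k=3: lst[3] = (4+0)%5 = 4 → [8, 3, 0, 4, 3, 6, 7, 2]
k=4: lst[4] = (3+4)%5 = 2 → [8, 3, 0, 4, 2, 6, 7, 2]
k=5: lst[5] = (6+2)%5 = 3 → [8, 3, 0, 4, 2, 3, 7, 2]
k=6: lst[6] = (7+3)%5 = 0 → [8, 3, 0, 4, 2, 3, 0, 2]
k=7: lst[7] = (2+0)%5 = 2 → [8, 3, 0, 4, 2, 3, 0, 2]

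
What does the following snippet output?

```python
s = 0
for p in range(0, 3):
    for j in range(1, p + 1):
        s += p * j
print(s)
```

7

p=1,j=1: s = 0+1 = 1
p=2,j=1: s = 1+2 = 3
p=2,j=2: s = 3+4 = 7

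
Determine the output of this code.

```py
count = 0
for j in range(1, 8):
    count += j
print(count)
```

28

j=1: count = 0+1 = 1
j=2: count = 1+2 = 3
j=3: count = 3+3 = 6
j=4: count = 6+4 = 10
j=5: count = 10+5 = 15
j=6: count = 15+6 = 21
j=7: count = 21+7 = 28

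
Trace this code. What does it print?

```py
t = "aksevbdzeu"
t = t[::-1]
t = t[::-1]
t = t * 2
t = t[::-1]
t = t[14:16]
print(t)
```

bv

reverse → 'uezdbveska'
reverse → 'aksevbdzeu'
repeat ×2 → 'aksevbdzeuaksevbdzeu'
reverse → 'uezdbveskauezdbveska'
slice [14:16] → 'bv'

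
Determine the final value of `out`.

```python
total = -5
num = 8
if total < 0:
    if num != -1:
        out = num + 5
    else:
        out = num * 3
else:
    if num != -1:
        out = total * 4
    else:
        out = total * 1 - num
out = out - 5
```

total=-5, num=8
total < 0 is True; num != -1 is True
→ out = num + 5 = 13
out = 13-5 = 8

8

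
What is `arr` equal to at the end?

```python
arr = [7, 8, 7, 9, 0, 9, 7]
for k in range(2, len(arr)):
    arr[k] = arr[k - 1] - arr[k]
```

k=2: arr[2] = 8-7 = 1 → [7, 8, 1, 9, 0, 9, 7]
k=3: arr[3] = 1-9 = -8 → [7, 8, 1, -8, 0, 9, 7]
k=4: arr[4] = (-8)-0 = -8 → [7, 8, 1, -8, -8, 9, 7]
k=5: arr[5] = (-8)-9 = -17 → [7, 8, 1, -8, -8, -17, 7]
k=6: arr[6] = (-17)-7 = -24 → [7, 8, 1, -8, -8, -17, -24]

[7, 8, 1, -8, -8, -17, -24]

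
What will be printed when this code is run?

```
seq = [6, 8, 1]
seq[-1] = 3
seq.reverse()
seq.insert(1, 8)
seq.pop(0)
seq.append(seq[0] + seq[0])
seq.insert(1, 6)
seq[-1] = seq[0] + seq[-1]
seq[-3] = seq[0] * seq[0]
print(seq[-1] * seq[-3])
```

seq[-1] = 3 → [6, 8, 3]
reverse → [3, 8, 6]
insert 8 at 1 → [3, 8, 8, 6]
pop(0) removes 3 → [8, 8, 6]
append seq[0]+seq[0] = 8+8 = 16 → [8, 8, 6, 16]
insert 6 at 1 → [8, 6, 8, 6, 16]
seq[-1] = seq[0]+seq[-1] = 8+16 = 24 → [8, 6, 8, 6, 24]
seq[-3] = seq[0]*seq[0] = 8*8 = 64 → [8, 6, 64, 6, 24]
seq[-1]*seq[-3] = 24*64 = 1536

1536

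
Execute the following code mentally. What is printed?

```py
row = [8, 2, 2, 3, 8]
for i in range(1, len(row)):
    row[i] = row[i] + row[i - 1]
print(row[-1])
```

23

i=1: row[1] = 2+8 = 10 → [8, 10, 2, 3, 8]
i=2: row[2] = 2+10 = 12 → [8, 10, 12, 3, 8]
i=3: row[3] = 3+12 = 15 → [8, 10, 12, 15, 8]
i=4: row[4] = 8+15 = 23 → [8, 10, 12, 15, 23]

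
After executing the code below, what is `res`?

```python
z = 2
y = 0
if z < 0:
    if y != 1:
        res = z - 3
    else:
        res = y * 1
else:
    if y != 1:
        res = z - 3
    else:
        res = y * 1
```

-1

z=2, y=0
z < 0 is False; y != 1 is True
→ res = z - 3 = -1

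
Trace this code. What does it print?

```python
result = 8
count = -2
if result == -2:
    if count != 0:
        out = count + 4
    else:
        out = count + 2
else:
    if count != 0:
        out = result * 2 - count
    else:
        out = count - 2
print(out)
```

result=8, count=-2
result == -2 is False; count != 0 is True
→ out = result * 2 - count = 18

18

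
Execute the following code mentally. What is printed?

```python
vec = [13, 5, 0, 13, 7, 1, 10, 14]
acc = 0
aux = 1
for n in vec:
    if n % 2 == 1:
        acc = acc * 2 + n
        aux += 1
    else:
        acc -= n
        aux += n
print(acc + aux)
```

n=13: odd, acc = 0*2+13 = 13; aux=2
n=5: odd, acc = 13*2+5 = 31; aux=3
n=0: not odd, acc = 31-0 = 31; aux=3
n=13: odd, acc = 31*2+13 = 75; aux=4
n=7: odd, acc = 75*2+7 = 157; aux=5
n=1: odd, acc = 157*2+1 = 315; aux=6
n=10: not odd, acc = 315-10 = 305; aux=16
n=14: not odd, acc = 305-14 = 291; aux=30
acc+aux = 291+30 = 321

321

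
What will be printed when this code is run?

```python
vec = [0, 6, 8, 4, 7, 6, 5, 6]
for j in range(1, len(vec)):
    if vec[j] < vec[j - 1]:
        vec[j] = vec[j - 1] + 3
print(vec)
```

j=1: 6>=0, unchanged → [0, 6, 8, 4, 7, 6, 5, 6]
j=2: 8>=6, unchanged → [0, 6, 8, 4, 7, 6, 5, 6]
j=3: 4<8, vec[3] = 8+3 = 11 → [0, 6, 8, 11, 7, 6, 5, 6]
j=4: 7<11, vec[4] = 11+3 = 14 → [0, 6, 8, 11, 14, 6, 5, 6]
j=5: 6<14, vec[5] = 14+3 = 17 → [0, 6, 8, 11, 14, 17, 5, 6]
j=6: 5<17, vec[6] = 17+3 = 20 → [0, 6, 8, 11, 14, 17, 20, 6]
j=7: 6<20, vec[7] = 20+3 = 23 → [0, 6, 8, 11, 14, 17, 20, 23]

[0, 6, 8, 11, 14, 17, 20, 23]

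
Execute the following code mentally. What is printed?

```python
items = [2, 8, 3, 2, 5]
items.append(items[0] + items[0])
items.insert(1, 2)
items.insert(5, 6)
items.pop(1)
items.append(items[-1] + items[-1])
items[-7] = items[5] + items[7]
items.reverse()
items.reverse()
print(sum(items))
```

append items[0]+items[0] = 2+2 = 4 → [2, 8, 3, 2, 5, 4]
insert 2 at 1 → [2, 2, 8, 3, 2, 5, 4]
insert 6 at 5 → [2, 2, 8, 3, 2, 6, 5, 4]
pop(1) removes 2 → [2, 8, 3, 2, 6, 5, 4]
append items[-1]+items[-1] = 4+4 = 8 → [2, 8, 3, 2, 6, 5, 4, 8]
items[-7] = items[5]+items[7] = 5+8 = 13 → [2, 13, 3, 2, 6, 5, 4, 8]
reverse → [8, 4, 5, 6, 2, 3, 13, 2]
reverse → [2, 13, 3, 2, 6, 5, 4, 8]
sum = 43

43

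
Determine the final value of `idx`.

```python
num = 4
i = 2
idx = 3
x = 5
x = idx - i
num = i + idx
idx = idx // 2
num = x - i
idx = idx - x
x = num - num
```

0

x = 3-2 = 1
num = 2+3 = 5
idx = 3//2 = 1
num = 1-2 = -1
idx = 1-1 = 0
x = (-1)-(-1) = 0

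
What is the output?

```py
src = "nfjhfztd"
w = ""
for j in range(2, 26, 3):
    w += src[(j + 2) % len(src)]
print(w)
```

fdjznhtf

j=2: add src[4]='f' → 'f'
j=5: add src[7]='d' → 'fd'
j=8: add src[2]='j' → 'fdj'
j=11: add src[5]='z' → 'fdjz'
j=14: add src[0]='n' → 'fdjzn'
j=17: add src[3]='h' → 'fdjznh'
j=20: add src[6]='t' → 'fdjznht'
j=23: add src[1]='f' → 'fdjznhtf'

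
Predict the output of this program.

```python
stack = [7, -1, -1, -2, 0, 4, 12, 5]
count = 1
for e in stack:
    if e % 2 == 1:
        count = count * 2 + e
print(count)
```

71

e=7: odd, count = 1*2+7 = 9
e=-1: odd, count = 9*2+(-1) = 17
e=-1: odd, count = 17*2+(-1) = 33
e=-2: not odd
e=0: not odd
e=4: not odd
e=12: not odd
e=5: odd, count = 33*2+5 = 71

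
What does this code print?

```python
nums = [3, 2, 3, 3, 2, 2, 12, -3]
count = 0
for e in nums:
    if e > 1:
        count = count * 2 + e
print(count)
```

352

e=3: >1, count = 0*2+3 = 3
e=2: >1, count = 3*2+2 = 8
e=3: >1, count = 8*2+3 = 19
e=3: >1, count = 19*2+3 = 41
e=2: >1, count = 41*2+2 = 84
e=2: >1, count = 84*2+2 = 170
e=12: >1, count = 170*2+12 = 352
e=-3: not >1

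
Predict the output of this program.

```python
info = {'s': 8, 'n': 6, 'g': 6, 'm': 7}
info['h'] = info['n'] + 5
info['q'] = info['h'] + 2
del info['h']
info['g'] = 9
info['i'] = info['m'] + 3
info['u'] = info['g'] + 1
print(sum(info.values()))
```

info['h'] = info['n']+5 = 11 → {'s': 8, 'n': 6, 'g': 6, 'm': 7, 'h': 11}
info['q'] = info['h']+2 = 13 → {'s': 8, 'n': 6, 'g': 6, 'm': 7, 'h': 11, 'q': 13}
del 'h' → {'s': 8, 'n': 6, 'g': 6, 'm': 7, 'q': 13}
info['g'] = 9 → {'s': 8, 'n': 6, 'g': 9, 'm': 7, 'q': 13}
info['i'] = info['m']+3 = 10 → {'s': 8, 'n': 6, 'g': 9, 'm': 7, 'q': 13, 'i': 10}
info['u'] = info['g']+1 = 10 → {'s': 8, 'n': 6, 'g': 9, 'm': 7, 'q': 13, 'i': 10, 'u': 10}
sum of values = 63

63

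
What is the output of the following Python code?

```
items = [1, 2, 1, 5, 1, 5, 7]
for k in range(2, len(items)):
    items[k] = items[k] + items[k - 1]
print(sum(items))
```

k=2: items[2] = 1+2 = 3 → [1, 2, 3, 5, 1, 5, 7]
k=3: items[3] = 5+3 = 8 → [1, 2, 3, 8, 1, 5, 7]
k=4: items[4] = 1+8 = 9 → [1, 2, 3, 8, 9, 5, 7]
k=5: items[5] = 5+9 = 14 → [1, 2, 3, 8, 9, 14, 7]
k=6: items[6] = 7+14 = 21 → [1, 2, 3, 8, 9, 14, 21]
sum = 58

58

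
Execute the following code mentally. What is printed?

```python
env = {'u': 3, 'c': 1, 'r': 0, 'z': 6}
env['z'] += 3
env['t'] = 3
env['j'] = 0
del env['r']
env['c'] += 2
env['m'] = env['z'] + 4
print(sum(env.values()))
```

31

env['z'] = 6+3 = 9 → {'u': 3, 'c': 1, 'r': 0, 'z': 9}
env['t'] = 3 → {'u': 3, 'c': 1, 'r': 0, 'z': 9, 't': 3}
env['j'] = 0 → {'u': 3, 'c': 1, 'r': 0, 'z': 9, 't': 3, 'j': 0}
del 'r' → {'u': 3, 'c': 1, 'z': 9, 't': 3, 'j': 0}
env['c'] = 1+2 = 3 → {'u': 3, 'c': 3, 'z': 9, 't': 3, 'j': 0}
env['m'] = env['z']+4 = 13 → {'u': 3, 'c': 3, 'z': 9, 't': 3, 'j': 0, 'm': 13}
sum of values = 31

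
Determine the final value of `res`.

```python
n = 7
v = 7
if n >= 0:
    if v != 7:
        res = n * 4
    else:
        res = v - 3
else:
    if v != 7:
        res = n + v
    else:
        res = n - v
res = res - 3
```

1

n=7, v=7
n >= 0 is True; v != 7 is False
→ res = v - 3 = 4
res = 4-3 = 1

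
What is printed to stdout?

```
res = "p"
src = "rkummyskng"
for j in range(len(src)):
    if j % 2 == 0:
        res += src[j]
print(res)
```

j=0: add 'r' → 'pr'
j=1: skip
j=2: add 'u' → 'pru'
j=3: skip
j=4: add 'm' → 'prum'
j=5: skip
j=6: add 's' → 'prums'
j=7: skip
j=8: add 'n' → 'prumsn'
j=9: skip

prumsn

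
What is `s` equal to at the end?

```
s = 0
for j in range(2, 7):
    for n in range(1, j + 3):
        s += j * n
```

j=2,n=1: s = 0+2 = 2
j=2,n=2: s = 2+4 = 6
j=2,n=3: s = 6+6 = 12
j=2,n=4: s = 12+8 = 20
j=3,n=1: s = 20+3 = 23
j=3,n=2: s = 23+6 = 29
j=3,n=3: s = 29+9 = 38
j=3,n=4: s = 38+12 = 50
j=3,n=5: s = 50+15 = 65
j=4,n=1: s = 65+4 = 69
j=4,n=2: s = 69+8 = 77
j=4,n=3: s = 77+12 = 89
j=4,n=4: s = 89+16 = 105
j=4,n=5: s = 105+20 = 125
j=4,n=6: s = 125+24 = 149
j=5,n=1: s = 149+5 = 154
j=5,n=2: s = 154+10 = 164
j=5,n=3: s = 164+15 = 179
j=5,n=4: s = 179+20 = 199
j=5,n=5: s = 199+25 = 224
j=5,n=6: s = 224+30 = 254
j=5,n=7: s = 254+35 = 289
j=6,n=1: s = 289+6 = 295
j=6,n=2: s = 295+12 = 307
j=6,n=3: s = 307+18 = 325
j=6,n=4: s = 325+24 = 349
j=6,n=5: s = 349+30 = 379
j=6,n=6: s = 379+36 = 415
j=6,n=7: s = 415+42 = 457
j=6,n=8: s = 457+48 = 505

505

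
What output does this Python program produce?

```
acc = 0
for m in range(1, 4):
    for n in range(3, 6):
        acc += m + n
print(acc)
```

m=1,n=3: acc = 0+4 = 4
m=1,n=4: acc = 4+5 = 9
m=1,n=5: acc = 9+6 = 15
m=2,n=3: acc = 15+5 = 20
m=2,n=4: acc = 20+6 = 26
m=2,n=5: acc = 26+7 = 33
m=3,n=3: acc = 33+6 = 39
m=3,n=4: acc = 39+7 = 46
m=3,n=5: acc = 46+8 = 54

54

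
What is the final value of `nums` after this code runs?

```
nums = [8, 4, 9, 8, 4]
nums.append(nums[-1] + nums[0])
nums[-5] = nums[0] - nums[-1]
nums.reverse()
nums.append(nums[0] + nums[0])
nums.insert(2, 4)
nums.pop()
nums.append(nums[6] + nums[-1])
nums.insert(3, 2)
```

append nums[-1]+nums[0] = 4+8 = 12 → [8, 4, 9, 8, 4, 12]
nums[-5] = nums[0]-nums[-1] = 8-12 = -4 → [8, -4, 9, 8, 4, 12]
reverse → [12, 4, 8, 9, -4, 8]
append nums[0]+nums[0] = 12+12 = 24 → [12, 4, 8, 9, -4, 8, 24]
insert 4 at 2 → [12, 4, 4, 8, 9, -4, 8, 24]
pop() removes 24 → [12, 4, 4, 8, 9, -4, 8]
append nums[6]+nums[-1] = 8+8 = 16 → [12, 4, 4, 8, 9, -4, 8, 16]
insert 2 at 3 → [12, 4, 4, 2, 8, 9, -4, 8, 16]

[12, 4, 4, 2, 8, 9, -4, 8, 16]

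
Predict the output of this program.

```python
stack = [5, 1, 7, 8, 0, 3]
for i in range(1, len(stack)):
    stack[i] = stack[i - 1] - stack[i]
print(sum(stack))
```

-30

i=1: stack[1] = 5-1 = 4 → [5, 4, 7, 8, 0, 3]
i=2: stack[2] = 4-7 = -3 → [5, 4, -3, 8, 0, 3]
i=3: stack[3] = (-3)-8 = -11 → [5, 4, -3, -11, 0, 3]
i=4: stack[4] = (-11)-0 = -11 → [5, 4, -3, -11, -11, 3]
i=5: stack[5] = (-11)-3 = -14 → [5, 4, -3, -11, -11, -14]
sum = -30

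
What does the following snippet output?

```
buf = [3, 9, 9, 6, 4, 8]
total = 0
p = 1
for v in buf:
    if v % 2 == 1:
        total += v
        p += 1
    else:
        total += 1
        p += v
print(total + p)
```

46

v=3: odd, total = 0+3 = 3; p=2
v=9: odd, total = 3+9 = 12; p=3
v=9: odd, total = 12+9 = 21; p=4
v=6: not odd, total = 21+1 = 22; p=10
v=4: not odd, total = 22+1 = 23; p=14
v=8: not odd, total = 23+1 = 24; p=22
total+p = 24+22 = 46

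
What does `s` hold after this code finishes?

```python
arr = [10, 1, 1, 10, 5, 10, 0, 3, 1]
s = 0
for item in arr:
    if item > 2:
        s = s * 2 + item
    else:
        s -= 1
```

item=10: >2, s = 0*2+10 = 10
item=1: not >2, s = 10-1 = 9
item=1: not >2, s = 9-1 = 8
item=10: >2, s = 8*2+10 = 26
item=5: >2, s = 26*2+5 = 57
item=10: >2, s = 57*2+10 = 124
item=0: not >2, s = 124-1 = 123
item=3: >2, s = 123*2+3 = 249
item=1: not >2, s = 249-1 = 248

248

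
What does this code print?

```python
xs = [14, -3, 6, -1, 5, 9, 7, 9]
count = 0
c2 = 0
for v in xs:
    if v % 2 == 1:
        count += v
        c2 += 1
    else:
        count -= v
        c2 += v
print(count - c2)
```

v=14: not odd, count = 0-14 = -14; c2=14
v=-3: odd, count = (-14)+(-3) = -17; c2=15
v=6: not odd, count = (-17)-6 = -23; c2=21
v=-1: odd, count = (-23)+(-1) = -24; c2=22
v=5: odd, count = (-24)+5 = -19; c2=23
v=9: odd, count = (-19)+9 = -10; c2=24
v=7: odd, count = (-10)+7 = -3; c2=25
v=9: odd, count = (-3)+9 = 6; c2=26
count-c2 = 6-26 = -20

-20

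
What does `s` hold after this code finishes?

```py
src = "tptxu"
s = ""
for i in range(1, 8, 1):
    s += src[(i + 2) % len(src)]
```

'xutptxu'

i=1: add src[3]='x' → 'x'
i=2: add src[4]='u' → 'xu'
i=3: add src[0]='t' → 'xut'
i=4: add src[1]='p' → 'xutp'
i=5: add src[2]='t' → 'xutpt'
i=6: add src[3]='x' → 'xutptx'
i=7: add src[4]='u' → 'xutptxu'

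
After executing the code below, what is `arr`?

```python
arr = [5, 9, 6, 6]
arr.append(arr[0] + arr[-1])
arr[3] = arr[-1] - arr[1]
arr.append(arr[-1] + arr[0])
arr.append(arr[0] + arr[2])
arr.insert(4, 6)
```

[5, 9, 6, 2, 6, 11, 16, 11]

append arr[0]+arr[-1] = 5+6 = 11 → [5, 9, 6, 6, 11]
arr[3] = arr[-1]-arr[1] = 11-9 = 2 → [5, 9, 6, 2, 11]
append arr[-1]+arr[0] = 11+5 = 16 → [5, 9, 6, 2, 11, 16]
append arr[0]+arr[2] = 5+6 = 11 → [5, 9, 6, 2, 11, 16, 11]
insert 6 at 4 → [5, 9, 6, 2, 6, 11, 16, 11]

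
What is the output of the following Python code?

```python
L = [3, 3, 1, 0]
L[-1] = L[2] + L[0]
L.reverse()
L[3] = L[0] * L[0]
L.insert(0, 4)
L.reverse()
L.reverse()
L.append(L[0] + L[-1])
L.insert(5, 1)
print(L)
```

[4, 4, 1, 3, 16, 1, 20]

L[-1] = L[2]+L[0] = 1+3 = 4 → [3, 3, 1, 4]
reverse → [4, 1, 3, 3]
L[3] = L[0]*L[0] = 4*4 = 16 → [4, 1, 3, 16]
insert 4 at 0 → [4, 4, 1, 3, 16]
reverse → [16, 3, 1, 4, 4]
reverse → [4, 4, 1, 3, 16]
append L[0]+L[-1] = 4+16 = 20 → [4, 4, 1, 3, 16, 20]
insert 1 at 5 → [4, 4, 1, 3, 16, 1, 20]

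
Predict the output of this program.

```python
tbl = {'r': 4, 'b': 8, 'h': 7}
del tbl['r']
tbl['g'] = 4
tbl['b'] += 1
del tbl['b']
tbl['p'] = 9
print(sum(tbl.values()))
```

del 'r' → {'b': 8, 'h': 7}
tbl['g'] = 4 → {'b': 8, 'h': 7, 'g': 4}
tbl['b'] = 8+1 = 9 → {'b': 9, 'h': 7, 'g': 4}
del 'b' → {'h': 7, 'g': 4}
tbl['p'] = 9 → {'h': 7, 'g': 4, 'p': 9}
sum of values = 20

20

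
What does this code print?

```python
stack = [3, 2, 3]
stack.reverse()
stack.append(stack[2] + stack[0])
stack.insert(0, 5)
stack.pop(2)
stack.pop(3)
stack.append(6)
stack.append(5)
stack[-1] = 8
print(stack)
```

reverse → [3, 2, 3]
append stack[2]+stack[0] = 3+3 = 6 → [3, 2, 3, 6]
insert 5 at 0 → [5, 3, 2, 3, 6]
pop(2) removes 2 → [5, 3, 3, 6]
pop(3) removes 6 → [5, 3, 3]
append 6 → [5, 3, 3, 6]
append 5 → [5, 3, 3, 6, 5]
stack[-1] = 8 → [5, 3, 3, 6, 8]

[5, 3, 3, 6, 8]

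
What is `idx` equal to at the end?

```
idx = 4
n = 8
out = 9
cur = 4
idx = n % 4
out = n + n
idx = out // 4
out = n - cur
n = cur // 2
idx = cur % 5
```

4

idx = 8%4 = 0
out = 8+8 = 16
idx = 16//4 = 4
out = 8-4 = 4
n = 4//2 = 2
idx = 4%5 = 4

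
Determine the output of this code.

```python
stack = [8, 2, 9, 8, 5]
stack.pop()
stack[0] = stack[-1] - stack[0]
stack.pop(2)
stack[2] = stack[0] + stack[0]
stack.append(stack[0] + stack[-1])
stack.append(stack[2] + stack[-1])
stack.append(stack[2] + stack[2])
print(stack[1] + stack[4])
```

pop() removes 5 → [8, 2, 9, 8]
stack[0] = stack[-1]-stack[0] = 8-8 = 0 → [0, 2, 9, 8]
pop(2) removes 9 → [0, 2, 8]
stack[2] = stack[0]+stack[0] = 0+0 = 0 → [0, 2, 0]
append stack[0]+stack[-1] = 0+0 = 0 → [0, 2, 0, 0]
append stack[2]+stack[-1] = 0+0 = 0 → [0, 2, 0, 0, 0]
append stack[2]+stack[2] = 0+0 = 0 → [0, 2, 0, 0, 0, 0]
stack[1]+stack[4] = 2+0 = 2

2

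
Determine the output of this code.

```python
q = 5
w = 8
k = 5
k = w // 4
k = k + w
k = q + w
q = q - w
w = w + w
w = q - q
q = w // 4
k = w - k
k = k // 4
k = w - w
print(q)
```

k = 8//4 = 2
k = 2+8 = 10
k = 5+8 = 13
q = 5-8 = -3
w = 8+8 = 16
w = (-3)-(-3) = 0
q = 0//4 = 0
k = 0-13 = -13
k = (-13)//4 = -4
k = 0-0 = 0

0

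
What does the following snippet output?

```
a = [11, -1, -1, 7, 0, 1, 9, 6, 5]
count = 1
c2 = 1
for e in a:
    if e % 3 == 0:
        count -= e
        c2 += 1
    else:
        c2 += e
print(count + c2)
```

e=11: not %3==0; c2=12
e=-1: not %3==0; c2=11
e=-1: not %3==0; c2=10
e=7: not %3==0; c2=17
e=0: %3==0, count = 1-0 = 1; c2=18
e=1: not %3==0; c2=19
e=9: %3==0, count = 1-9 = -8; c2=20
e=6: %3==0, count = (-8)-6 = -14; c2=21
e=5: not %3==0; c2=26
count+c2 = (-14)+26 = 12

12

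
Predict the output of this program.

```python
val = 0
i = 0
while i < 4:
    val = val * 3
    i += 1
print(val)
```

i=0: val = 0*3 = 0
i=1: val = 0*3 = 0
i=2: val = 0*3 = 0
i=3: val = 0*3 = 0

0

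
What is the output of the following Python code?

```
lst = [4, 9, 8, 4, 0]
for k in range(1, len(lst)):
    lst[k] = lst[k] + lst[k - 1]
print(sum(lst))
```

88

k=1: lst[1] = 9+4 = 13 → [4, 13, 8, 4, 0]
k=2: lst[2] = 8+13 = 21 → [4, 13, 21, 4, 0]
k=3: lst[3] = 4+21 = 25 → [4, 13, 21, 25, 0]
k=4: lst[4] = 0+25 = 25 → [4, 13, 21, 25, 25]
sum = 88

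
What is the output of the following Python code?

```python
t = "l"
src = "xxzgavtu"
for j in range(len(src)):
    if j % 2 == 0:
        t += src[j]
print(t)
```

j=0: add 'x' → 'lx'
j=1: skip
j=2: add 'z' → 'lxz'
j=3: skip
j=4: add 'a' → 'lxza'
j=5: skip
j=6: add 't' → 'lxzat'
j=7: skip

lxzat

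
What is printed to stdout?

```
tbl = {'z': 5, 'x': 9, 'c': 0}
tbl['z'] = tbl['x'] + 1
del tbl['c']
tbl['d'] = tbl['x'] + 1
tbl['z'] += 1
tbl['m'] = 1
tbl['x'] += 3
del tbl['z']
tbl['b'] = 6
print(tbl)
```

{'x': 12, 'd': 10, 'm': 1, 'b': 6}

tbl['z'] = tbl['x']+1 = 10 → {'z': 10, 'x': 9, 'c': 0}
del 'c' → {'z': 10, 'x': 9}
tbl['d'] = tbl['x']+1 = 10 → {'z': 10, 'x': 9, 'd': 10}
tbl['z'] = 10+1 = 11 → {'z': 11, 'x': 9, 'd': 10}
tbl['m'] = 1 → {'z': 11, 'x': 9, 'd': 10, 'm': 1}
tbl['x'] = 9+3 = 12 → {'z': 11, 'x': 12, 'd': 10, 'm': 1}
del 'z' → {'x': 12, 'd': 10, 'm': 1}
tbl['b'] = 6 → {'x': 12, 'd': 10, 'm': 1, 'b': 6}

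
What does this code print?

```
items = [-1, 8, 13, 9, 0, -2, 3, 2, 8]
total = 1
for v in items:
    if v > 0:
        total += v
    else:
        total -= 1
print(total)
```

v=-1: not >0, total = 1-1 = 0
v=8: >0, total = 0+8 = 8
v=13: >0, total = 8+13 = 21
v=9: >0, total = 21+9 = 30
v=0: not >0, total = 30-1 = 29
v=-2: not >0, total = 29-1 = 28
v=3: >0, total = 28+3 = 31
v=2: >0, total = 31+2 = 33
v=8: >0, total = 33+8 = 41

41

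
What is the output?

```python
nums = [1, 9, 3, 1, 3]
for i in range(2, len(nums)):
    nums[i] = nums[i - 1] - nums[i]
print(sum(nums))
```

23

i=2: nums[2] = 9-3 = 6 → [1, 9, 6, 1, 3]
i=3: nums[3] = 6-1 = 5 → [1, 9, 6, 5, 3]
i=4: nums[4] = 5-3 = 2 → [1, 9, 6, 5, 2]
sum = 23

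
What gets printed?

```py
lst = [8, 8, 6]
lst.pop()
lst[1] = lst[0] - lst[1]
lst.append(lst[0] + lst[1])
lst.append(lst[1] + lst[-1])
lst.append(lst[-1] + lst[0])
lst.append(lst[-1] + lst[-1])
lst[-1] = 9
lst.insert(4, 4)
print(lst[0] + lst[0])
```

16

pop() removes 6 → [8, 8]
lst[1] = lst[0]-lst[1] = 8-8 = 0 → [8, 0]
append lst[0]+lst[1] = 8+0 = 8 → [8, 0, 8]
append lst[1]+lst[-1] = 0+8 = 8 → [8, 0, 8, 8]
append lst[-1]+lst[0] = 8+8 = 16 → [8, 0, 8, 8, 16]
append lst[-1]+lst[-1] = 16+16 = 32 → [8, 0, 8, 8, 16, 32]
lst[-1] = 9 → [8, 0, 8, 8, 16, 9]
insert 4 at 4 → [8, 0, 8, 8, 4, 16, 9]
lst[0]+lst[0] = 8+8 = 16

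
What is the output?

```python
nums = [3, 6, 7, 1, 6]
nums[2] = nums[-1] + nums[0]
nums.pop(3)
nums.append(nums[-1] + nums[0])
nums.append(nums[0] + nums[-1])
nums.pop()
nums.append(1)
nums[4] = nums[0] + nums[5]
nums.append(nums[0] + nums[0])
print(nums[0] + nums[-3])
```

nums[2] = nums[-1]+nums[0] = 6+3 = 9 → [3, 6, 9, 1, 6]
pop(3) removes 1 → [3, 6, 9, 6]
append nums[-1]+nums[0] = 6+3 = 9 → [3, 6, 9, 6, 9]
append nums[0]+nums[-1] = 3+9 = 12 → [3, 6, 9, 6, 9, 12]
pop() removes 12 → [3, 6, 9, 6, 9]
append 1 → [3, 6, 9, 6, 9, 1]
nums[4] = nums[0]+nums[5] = 3+1 = 4 → [3, 6, 9, 6, 4, 1]
append nums[0]+nums[0] = 3+3 = 6 → [3, 6, 9, 6, 4, 1, 6]
nums[0]+nums[-3] = 3+4 = 7

7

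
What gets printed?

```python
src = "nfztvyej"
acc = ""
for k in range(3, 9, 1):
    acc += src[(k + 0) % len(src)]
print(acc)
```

tvyejn

k=3: add src[3]='t' → 't'
k=4: add src[4]='v' → 'tv'
k=5: add src[5]='y' → 'tvy'
k=6: add src[6]='e' → 'tvye'
k=7: add src[7]='j' → 'tvyej'
k=8: add src[0]='n' → 'tvyejn'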